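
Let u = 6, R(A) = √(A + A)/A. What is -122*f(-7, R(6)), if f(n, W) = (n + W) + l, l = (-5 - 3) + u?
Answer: 1098 - 122*√3/3 ≈ 1027.6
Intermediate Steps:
R(A) = √2/√A (R(A) = √(2*A)/A = (√2*√A)/A = √2/√A)
l = -2 (l = (-5 - 3) + 6 = -8 + 6 = -2)
f(n, W) = -2 + W + n (f(n, W) = (n + W) - 2 = (W + n) - 2 = -2 + W + n)
-122*f(-7, R(6)) = -122*(-2 + √2/√6 - 7) = -122*(-2 + √2*(√6/6) - 7) = -122*(-2 + √3/3 - 7) = -122*(-9 + √3/3) = 1098 - 122*√3/3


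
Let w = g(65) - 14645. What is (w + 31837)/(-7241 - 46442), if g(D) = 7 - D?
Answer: -17134/53683 ≈ -0.31917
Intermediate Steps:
w = -14703 (w = (7 - 1*65) - 14645 = (7 - 65) - 14645 = -58 - 14645 = -14703)
(w + 31837)/(-7241 - 46442) = (-14703 + 31837)/(-7241 - 46442) = 17134/(-53683) = 17134*(-1/53683) = -17134/53683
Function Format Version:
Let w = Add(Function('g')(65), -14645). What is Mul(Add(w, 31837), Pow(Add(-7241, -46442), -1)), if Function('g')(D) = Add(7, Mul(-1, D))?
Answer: Rational(-17134, 53683) ≈ -0.31917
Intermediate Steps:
w = -14703 (w = Add(Add(7, Mul(-1, 65)), -14645) = Add(Add(7, -65), -14645) = Add(-58, -14645) = -14703)
Mul(Add(w, 31837), Pow(Add(-7241, -46442), -1)) = Mul(Add(-14703, 31837), Pow(Add(-7241, -46442), -1)) = Mul(17134, Pow(-53683, -1)) = Mul(17134, Rational(-1, 53683)) = Rational(-17134, 53683)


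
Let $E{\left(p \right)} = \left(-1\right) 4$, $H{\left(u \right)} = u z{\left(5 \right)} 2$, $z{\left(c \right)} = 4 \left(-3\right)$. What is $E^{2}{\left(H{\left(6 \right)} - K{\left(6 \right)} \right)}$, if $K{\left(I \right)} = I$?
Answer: $16$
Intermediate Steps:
$z{\left(c \right)} = -12$
$H{\left(u \right)} = - 24 u$ ($H{\left(u \right)} = u \left(-12\right) 2 = - 12 u 2 = - 24 u$)
$E{\left(p \right)} = -4$
$E^{2}{\left(H{\left(6 \right)} - K{\left(6 \right)} \right)} = \left(-4\right)^{2} = 16$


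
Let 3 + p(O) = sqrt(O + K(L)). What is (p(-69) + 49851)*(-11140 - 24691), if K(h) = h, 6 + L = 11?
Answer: -1786103688 - 286648*I ≈ -1.7861e+9 - 2.8665e+5*I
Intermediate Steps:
L = 5 (L = -6 + 11 = 5)
p(O) = -3 + sqrt(5 + O) (p(O) = -3 + sqrt(O + 5) = -3 + sqrt(5 + O))
(p(-69) + 49851)*(-11140 - 24691) = ((-3 + sqrt(5 - 69)) + 49851)*(-11140 - 24691) = ((-3 + sqrt(-64)) + 49851)*(-35831) = ((-3 + 8*I) + 49851)*(-35831) = (49848 + 8*I)*(-35831) = -1786103688 - 286648*I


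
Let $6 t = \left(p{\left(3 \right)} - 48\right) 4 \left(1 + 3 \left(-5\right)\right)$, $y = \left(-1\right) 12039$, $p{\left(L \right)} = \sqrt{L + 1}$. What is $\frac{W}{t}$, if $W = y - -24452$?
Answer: $\frac{37239}{1288} \approx 28.912$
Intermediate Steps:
$p{\left(L \right)} = \sqrt{1 + L}$
$y = -12039$
$W = 12413$ ($W = -12039 - -24452 = -12039 + 24452 = 12413$)
$t = \frac{1288}{3}$ ($t = \frac{\left(\sqrt{1 + 3} - 48\right) 4 \left(1 + 3 \left(-5\right)\right)}{6} = \frac{\left(\sqrt{4} - 48\right) 4 \left(1 - 15\right)}{6} = \frac{\left(2 - 48\right) 4 \left(-14\right)}{6} = \frac{\left(-46\right) \left(-56\right)}{6} = \frac{1}{6} \cdot 2576 = \frac{1288}{3} \approx 429.33$)
$\frac{W}{t} = \frac{12413}{\frac{1288}{3}} = 12413 \cdot \frac{3}{1288} = \frac{37239}{1288}$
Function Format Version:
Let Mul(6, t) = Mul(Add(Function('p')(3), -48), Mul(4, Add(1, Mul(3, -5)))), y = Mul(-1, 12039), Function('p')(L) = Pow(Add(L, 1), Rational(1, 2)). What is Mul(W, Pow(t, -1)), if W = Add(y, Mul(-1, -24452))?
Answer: Rational(37239, 1288) ≈ 28.912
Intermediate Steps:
Function('p')(L) = Pow(Add(1, L), Rational(1, 2))
y = -12039
W = 12413 (W = Add(-12039, Mul(-1, -24452)) = Add(-12039, 24452) = 12413)
t = Rational(1288, 3) (t = Mul(Rational(1, 6), Mul(Add(Pow(Add(1, 3), Rational(1, 2)), -48), Mul(4, Add(1, Mul(3, -5))))) = Mul(Rational(1, 6), Mul(Add(Pow(4, Rational(1, 2)), -48), Mul(4, Add(1, -15)))) = Mul(Rational(1, 6), Mul(Add(2, -48), Mul(4, -14))) = Mul(Rational(1, 6), Mul(-46, -56)) = Mul(Rational(1, 6), 2576) = Rational(1288, 3) ≈ 429.33)
Mul(W, Pow(t, -1)) = Mul(12413, Pow(Rational(1288, 3), -1)) = Mul(12413, Rational(3, 1288)) = Rational(37239, 1288)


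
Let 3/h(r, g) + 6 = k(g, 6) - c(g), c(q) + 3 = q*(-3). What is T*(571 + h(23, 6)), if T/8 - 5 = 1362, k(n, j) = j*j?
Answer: 106166688/17 ≈ 6.2451e+6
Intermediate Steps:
c(q) = -3 - 3*q (c(q) = -3 + q*(-3) = -3 - 3*q)
k(n, j) = j²
T = 10936 (T = 40 + 8*1362 = 40 + 10896 = 10936)
h(r, g) = 3/(33 + 3*g) (h(r, g) = 3/(-6 + (6² - (-3 - 3*g))) = 3/(-6 + (36 + (3 + 3*g))) = 3/(-6 + (39 + 3*g)) = 3/(33 + 3*g))
T*(571 + h(23, 6)) = 10936*(571 + 1/(11 + 6)) = 10936*(571 + 1/17) = 10936*(9708/17) = 106166688/17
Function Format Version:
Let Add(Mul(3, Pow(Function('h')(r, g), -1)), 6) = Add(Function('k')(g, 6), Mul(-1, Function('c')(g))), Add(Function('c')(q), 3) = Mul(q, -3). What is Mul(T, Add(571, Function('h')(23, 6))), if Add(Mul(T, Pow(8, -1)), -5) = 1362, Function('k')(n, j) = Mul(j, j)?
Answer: Rational(106166688, 17) ≈ 6.2451e+6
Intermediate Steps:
Function('c')(q) = Add(-3, Mul(-3, q)) (Function('c')(q) = Add(-3, Mul(q, -3)) = Add(-3, Mul(-3, q)))
Function('k')(n, j) = Pow(j, 2)
T = 10936 (T = Add(40, Mul(8, 1362)) = Add(40, 10896) = 10936)
Function('h')(r, g) = Mul(3, Pow(Add(33, Mul(3, g)), -1)) (Function('h')(r, g) = Mul(3, Pow(Add(-6, Add(Pow(6, 2), Mul(-1, Add(-3, Mul(-3, g))))), -1)) = Mul(3, Pow(Add(-6, Add(36, Add(3, Mul(3, g)))), -1)) = Mul(3, Pow(Add(-6, Add(39, Mul(3, g))), -1)) = Mul(3, Pow(Add(33, Mul(3, g)), -1)))
Mul(T, Add(571, Function('h')(23, 6))) = Mul(10936, Add(571, Pow(Add(11, 6), -1))) = Mul(10936, Add(571, Pow(17, -1))) = Mul(10936, Add(571, Rational(1, 17))) = Mul(10936, Rational(9708, 17)) = Rational(106166688, 17)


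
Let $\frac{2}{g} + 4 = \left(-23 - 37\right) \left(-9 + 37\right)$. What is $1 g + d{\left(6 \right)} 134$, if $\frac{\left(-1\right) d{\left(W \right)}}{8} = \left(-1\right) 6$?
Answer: $\frac{5415743}{842} \approx 6432.0$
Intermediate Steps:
$d{\left(W \right)} = 48$ ($d{\left(W \right)} = - 8 \left(\left(-1\right) 6\right) = \left(-8\right) \left(-6\right) = 48$)
$g = - \frac{1}{842}$ ($g = \frac{2}{-4 + \left(-23 - 37\right) \left(-9 + 37\right)} = \frac{2}{-4 - 1680} = \frac{2}{-1684} = 2 \left(- \frac{1}{1684}\right) = - \frac{1}{842} \approx -0.0011876$)
$1 g + d{\left(6 \right)} 134 = 1 \left(- \frac{1}{842}\right) + 48 \cdot 134 = - \frac{1}{842} + 6432 = \frac{5415743}{842}$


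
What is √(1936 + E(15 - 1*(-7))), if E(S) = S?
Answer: √1958 ≈ 44.249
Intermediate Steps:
√(1936 + E(15 - 1*(-7))) = √(1936 + (15 - 1*(-7))) = √(1936 + (15 + 7)) = √(1936 + 22) = √1958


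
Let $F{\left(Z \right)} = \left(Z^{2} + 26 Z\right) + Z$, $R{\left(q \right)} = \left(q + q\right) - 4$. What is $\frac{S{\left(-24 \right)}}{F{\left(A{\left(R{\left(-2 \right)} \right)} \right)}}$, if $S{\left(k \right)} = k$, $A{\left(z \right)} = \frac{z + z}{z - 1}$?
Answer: $- \frac{243}{518} \approx -0.46911$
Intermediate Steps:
$R{\left(q \right)} = -4 + 2 q$ ($R{\left(q \right)} = 2 q - 4 = -4 + 2 q$)
$A{\left(z \right)} = \frac{2 z}{-1 + z}$
$F{\left(Z \right)} = Z^{2} + 27 Z$
$\frac{S{\left(-24 \right)}}{F{\left(A{\left(R{\left(-2 \right)} \right)} \right)}} = - \frac{24}{\frac{2 \left(-4 + 2 \left(-2\right)\right)}{-1 + \left(-4 + 2 \left(-2\right)\right)} \left(27 + \frac{2 \left(-4 + 2 \left(-2\right)\right)}{-1 + \left(-4 + 2 \left(-2\right)\right)}\right)} = - \frac{24}{\frac{2 \left(-4 - 4\right)}{-1 - 8} \left(27 + \frac{2 \left(-4 - 4\right)}{-1 - 8}\right)} = - \frac{24}{2 \left(-8\right) \frac{1}{-1 - 8} \left(27 + 2 \left(-8\right) \frac{1}{-1 - 8}\right)} = - \frac{24}{2 \left(-8\right) \frac{1}{-9} \left(27 + 2 \left(-8\right) \frac{1}{-9}\right)} = - \frac{24}{2 \left(-8\right) \left(- \frac{1}{9}\right) \left(27 + 2 \left(-8\right) \left(- \frac{1}{9}\right)\right)} = - \frac{24}{\frac{16}{9} \left(27 + \frac{16}{9}\right)} = - \frac{24}{\frac{16}{9} \cdot \frac{259}{9}} = - \frac{24}{\frac{4144}{81}} = \left(-24\right) \frac{81}{4144} = - \frac{243}{518}$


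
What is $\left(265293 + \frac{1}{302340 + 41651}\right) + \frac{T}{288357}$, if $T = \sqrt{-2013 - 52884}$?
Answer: $\frac{91258404364}{343991} + \frac{i \sqrt{54897}}{288357} \approx 2.6529 \cdot 10^{5} + 0.00081254 i$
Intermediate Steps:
$T = i \sqrt{54897}$ ($T = \sqrt{-54897} = i \sqrt{54897} \approx 234.3 i$)
$\left(265293 + \frac{1}{302340 + 41651}\right) + \frac{T}{288357} = \left(265293 + \frac{1}{302340 + 41651}\right) + \frac{i \sqrt{54897}}{288357} = \left(265293 + \frac{1}{343991}\right) + i \sqrt{54897} \cdot \frac{1}{288357} = \left(265293 + \frac{1}{343991}\right) + \frac{i \sqrt{54897}}{288357} = \frac{91258404364}{343991} + \frac{i \sqrt{54897}}{288357}$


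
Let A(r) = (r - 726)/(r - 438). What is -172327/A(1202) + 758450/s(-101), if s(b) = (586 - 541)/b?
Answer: -2119392223/1071 ≈ -1.9789e+6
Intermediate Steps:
A(r) = (-726 + r)/(-438 + r)
s(b) = 45/b
-172327/A(1202) + 758450/s(-101) = -172327*(-438 + 1202)/(-726 + 1202) + 758450/((45/(-101))) = -172327/(476/764) + 758450/((45*(-1/101))) = -172327/((1/764)*476) + 758450/(-45/101) = -172327/119/191 + 758450*(-101/45) = -172327*191/119 - 15320690/9 = -32914457/119 - 15320690/9 = -2119392223/1071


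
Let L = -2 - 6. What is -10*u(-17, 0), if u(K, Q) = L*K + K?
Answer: -1190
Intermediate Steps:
L = -8
u(K, Q) = -7*K (u(K, Q) = -8*K + K = -7*K)
-10*u(-17, 0) = -(-70)*(-17) = -10*119 = -1190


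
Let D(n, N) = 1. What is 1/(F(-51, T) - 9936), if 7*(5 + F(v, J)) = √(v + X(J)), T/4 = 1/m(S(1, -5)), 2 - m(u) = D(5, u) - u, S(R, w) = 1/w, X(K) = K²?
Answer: -487109/4842350595 - 7*I*√26/4842350595 ≈ -0.00010059 - 7.371e-9*I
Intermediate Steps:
m(u) = 1 + u (m(u) = 2 - (1 - u) = 2 + (-1 + u) = 1 + u)
T = 5 (T = 4/(1 + 1/(-5)) = 4/(1 - ⅕) = 4/(⅘) = 4*(5/4) = 5)
F(v, J) = -5 + √(v + J²)/7
1/(F(-51, T) - 9936) = 1/((-5 + √(-51 + 5²)/7) - 9936) = 1/((-5 + √(-51 + 25)/7) - 9936) = 1/((-5 + √(-26)/7) - 9936) = 1/((-5 + (I*√26)/7) - 9936) = 1/((-5 + I*√26/7) - 9936) = 1/(-9941 + I*√26/7)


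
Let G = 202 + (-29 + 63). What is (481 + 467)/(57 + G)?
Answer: 948/293 ≈ 3.2355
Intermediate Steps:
G = 236 (G = 202 + 34 = 236)
(481 + 467)/(57 + G) = (481 + 467)/(57 + 236) = 948/293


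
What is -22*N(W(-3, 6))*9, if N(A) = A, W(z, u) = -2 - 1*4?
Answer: 1188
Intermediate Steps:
W(z, u) = -6 (W(z, u) = -2 - 4 = -6)
-22*N(W(-3, 6))*9 = -22*(-6)*9 = 132*9 = 1188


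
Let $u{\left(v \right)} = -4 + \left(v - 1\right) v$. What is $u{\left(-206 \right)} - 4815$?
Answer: $37823$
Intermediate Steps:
$u{\left(v \right)} = -4 + v \left(-1 + v\right)$ ($u{\left(v \right)} = -4 + \left(-1 + v\right) v = -4 + v \left(-1 + v\right)$)
$u{\left(-206 \right)} - 4815 = \left(-4 + \left(-206\right)^{2} - -206\right) - 4815 = \left(-4 + 42436 + 206\right) - 4815 = 42638 - 4815 = 37823$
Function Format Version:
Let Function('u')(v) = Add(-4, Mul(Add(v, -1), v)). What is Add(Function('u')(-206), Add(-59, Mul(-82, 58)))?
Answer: 37823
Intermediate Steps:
Function('u')(v) = Add(-4, Mul(v, Add(-1, v))) (Function('u')(v) = Add(-4, Mul(Add(-1, v), v)) = Add(-4, Mul(v, Add(-1, v))))
Add(Function('u')(-206), Add(-59, Mul(-82, 58))) = Add(Add(-4, Pow(-206, 2), Mul(-1, -206)), Add(-59, Mul(-82, 58))) = Add(Add(-4, 42436, 206), Add(-59, -4756)) = Add(42638, -4815) = 37823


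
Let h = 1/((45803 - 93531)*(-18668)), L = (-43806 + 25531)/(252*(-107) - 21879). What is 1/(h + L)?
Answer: 43518444046272/16282774754443 ≈ 2.6727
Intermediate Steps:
L = 18275/48843 (L = -18275/(-26964 - 21879) = -18275/(-48843) = -18275*(-1/48843) = 18275/48843 ≈ 0.37416)
h = 1/890986304 (h = -1/18668/(-47728) = -1/47728*(-1/18668) = 1/890986304 ≈ 1.1224e-9)
1/(h + L) = 1/(1/890986304 + 18275/48843) = 1/(16282774754443/43518444046272) = 43518444046272/16282774754443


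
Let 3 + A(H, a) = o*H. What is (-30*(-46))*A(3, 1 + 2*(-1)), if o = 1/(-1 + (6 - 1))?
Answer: -3105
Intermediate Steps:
o = ¼ (o = 1/(-1 + 5) = 1/4 = ¼ ≈ 0.25000)
A(H, a) = -3 + H/4
(-30*(-46))*A(3, 1 + 2*(-1)) = (-30*(-46))*(-3 + (¼)*3) = 1380*(-3 + ¾) = 1380*(-9/4) = -3105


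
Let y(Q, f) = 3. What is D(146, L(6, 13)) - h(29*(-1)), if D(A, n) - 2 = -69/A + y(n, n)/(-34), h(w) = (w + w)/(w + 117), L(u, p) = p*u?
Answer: 114573/54604 ≈ 2.0983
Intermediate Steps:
h(w) = 2*w/(117 + w) (h(w) = (2*w)/(117 + w) = 2*w/(117 + w))
D(A, n) = 65/34 - 69/A (D(A, n) = 2 + (-69/A + 3/(-34)) = 2 + (-69/A + 3*(-1/34)) = 2 + (-69/A - 3/34) = 2 + (-3/34 - 69/A) = 65/34 - 69/A)
D(146, L(6, 13)) - h(29*(-1)) = (65/34 - 69/146) - 2*29*(-1)/(117 + 29*(-1)) = (65/34 - 69*1/146) - 2*(-29)/(117 - 29) = (65/34 - 69/146) - 2*(-29)/88 = 1786/1241 - 2*(-29)/88 = 1786/1241 - 1*(-29/44) = 1786/1241 + 29/44 = 114573/54604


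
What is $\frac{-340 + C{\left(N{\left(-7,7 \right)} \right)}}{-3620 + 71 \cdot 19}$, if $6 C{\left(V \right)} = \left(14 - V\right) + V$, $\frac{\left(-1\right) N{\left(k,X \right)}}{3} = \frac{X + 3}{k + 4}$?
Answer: $\frac{1013}{6813} \approx 0.14869$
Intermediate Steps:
$N{\left(k,X \right)} = - \frac{3 \left(3 + X\right)}{4 + k}$ ($N{\left(k,X \right)} = - 3 \frac{X + 3}{k + 4} = - 3 \frac{3 + X}{4 + k} = - \frac{3 \left(3 + X\right)}{4 + k}$)
$C{\left(V \right)} = \frac{7}{3}$ ($C{\left(V \right)} = \frac{\left(14 - V\right) + V}{6} = \frac{1}{6} \cdot 14 = \frac{7}{3}$)
$\frac{-340 + C{\left(N{\left(-7,7 \right)} \right)}}{-3620 + 71 \cdot 19} = \frac{-340 + \frac{7}{3}}{-3620 + 71 \cdot 19} = - \frac{1013}{3 \left(-3620 + 1349\right)} = - \frac{1013}{3 \left(-2271\right)} = \left(- \frac{1013}{3}\right) \left(- \frac{1}{2271}\right) = \frac{1013}{6813}$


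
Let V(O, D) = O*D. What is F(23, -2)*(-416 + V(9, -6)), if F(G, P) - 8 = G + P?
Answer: -13630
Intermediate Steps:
V(O, D) = D*O
F(G, P) = 8 + G + P (F(G, P) = 8 + (G + P) = 8 + G + P)
F(23, -2)*(-416 + V(9, -6)) = (8 + 23 - 2)*(-416 - 6*9) = 29*(-416 - 54) = 29*(-470) = -13630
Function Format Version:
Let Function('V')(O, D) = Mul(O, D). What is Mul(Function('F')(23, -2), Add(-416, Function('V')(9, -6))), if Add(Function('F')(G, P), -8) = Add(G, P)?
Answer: -13630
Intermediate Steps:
Function('V')(O, D) = Mul(D, O)
Function('F')(G, P) = Add(8, G, P) (Function('F')(G, P) = Add(8, Add(G, P)) = Add(8, G, P))
Mul(Function('F')(23, -2), Add(-416, Function('V')(9, -6))) = Mul(Add(8, 23, -2), Add(-416, Mul(-6, 9))) = Mul(29, Add(-416, -54)) = Mul(29, -470) = -13630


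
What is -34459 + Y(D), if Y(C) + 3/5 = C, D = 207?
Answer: -171263/5 ≈ -34253.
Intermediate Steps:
Y(C) = -⅗ + C
-34459 + Y(D) = -34459 + (-⅗ + 207) = -34459 + 1032/5 = -171263/5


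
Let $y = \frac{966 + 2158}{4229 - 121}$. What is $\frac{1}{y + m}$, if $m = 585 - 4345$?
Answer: $- \frac{1027}{3860739} \approx -0.00026601$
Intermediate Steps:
$y = \frac{781}{1027}$ ($y = \frac{3124}{4108} = 3124 \cdot \frac{1}{4108} = \frac{781}{1027} \approx 0.76047$)
$m = -3760$ ($m = 585 - 4345 = -3760$)
$\frac{1}{y + m} = \frac{1}{\frac{781}{1027} - 3760} = \frac{1}{- \frac{3860739}{1027}} = - \frac{1027}{3860739}$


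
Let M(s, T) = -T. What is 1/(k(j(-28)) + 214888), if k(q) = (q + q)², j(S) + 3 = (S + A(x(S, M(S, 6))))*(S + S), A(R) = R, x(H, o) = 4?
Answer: 1/7408012 ≈ 1.3499e-7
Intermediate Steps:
j(S) = -3 + 2*S*(4 + S) (j(S) = -3 + (S + 4)*(S + S) = -3 + (4 + S)*(2*S) = -3 + 2*S*(4 + S))
k(q) = 4*q² (k(q) = (2*q)² = 4*q²)
1/(k(j(-28)) + 214888) = 1/(4*(-3 + 2*(-28)² + 8*(-28))² + 214888) = 1/(4*(-3 + 2*784 - 224)² + 214888) = 1/(4*(-3 + 1568 - 224)² + 214888) = 1/(4*1341² + 214888) = 1/(4*1798281 + 214888) = 1/(7193124 + 214888) = 1/7408012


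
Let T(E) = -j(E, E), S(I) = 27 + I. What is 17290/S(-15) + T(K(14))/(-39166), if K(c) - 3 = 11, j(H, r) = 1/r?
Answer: 2370130493/1644972 ≈ 1440.8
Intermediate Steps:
K(c) = 14 (K(c) = 3 + 11 = 14)
T(E) = -1/E
17290/S(-15) + T(K(14))/(-39166) = 17290/(27 - 15) - 1/14/(-39166) = 17290/12 - 1*1/14*(-1/39166) = 17290*(1/12) - 1/14*(-1/39166) = 8645/6 + 1/548324 = 2370130493/1644972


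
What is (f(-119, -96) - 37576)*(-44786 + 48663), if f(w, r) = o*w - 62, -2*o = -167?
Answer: -368892673/2 ≈ -1.8445e+8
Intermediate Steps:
o = 167/2 (o = -½*(-167) = 167/2 ≈ 83.500)
f(w, r) = -62 + 167*w/2 (f(w, r) = 167*w/2 - 62 = -62 + 167*w/2)
(f(-119, -96) - 37576)*(-44786 + 48663) = ((-62 + (167/2)*(-119)) - 37576)*(-44786 + 48663) = ((-62 - 19873/2) - 37576)*3877 = (-19997/2 - 37576)*3877 = -95149/2*3877 = -368892673/2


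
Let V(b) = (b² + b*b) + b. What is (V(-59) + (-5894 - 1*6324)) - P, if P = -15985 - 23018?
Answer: 33688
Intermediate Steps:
P = -39003
V(b) = b + 2*b² (V(b) = (b² + b²) + b = 2*b² + b = b + 2*b²)
(V(-59) + (-5894 - 1*6324)) - P = (-59*(1 + 2*(-59)) + (-5894 - 1*6324)) - 1*(-39003) = (-59*(1 - 118) + (-5894 - 6324)) + 39003 = (-59*(-117) - 12218) + 39003 = (6903 - 12218) + 39003 = -5315 + 39003 = 33688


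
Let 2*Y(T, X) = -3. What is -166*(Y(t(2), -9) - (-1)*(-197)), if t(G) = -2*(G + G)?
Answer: 32951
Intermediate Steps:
t(G) = -4*G
Y(T, X) = -3/2 (Y(T, X) = (½)*(-3) = -3/2)
-166*(Y(t(2), -9) - (-1)*(-197)) = -166*(-3/2 - (-1)*(-197)) = -166*(-3/2 - 1*197) = -166*(-3/2 - 197) = -166*(-397/2) = 32951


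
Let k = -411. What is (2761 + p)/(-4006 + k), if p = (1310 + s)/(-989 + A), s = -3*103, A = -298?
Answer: -24842/39753 ≈ -0.62491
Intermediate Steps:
s = -309
p = -7/9 (p = (1310 - 309)/(-989 - 298) = 1001/(-1287) = 1001*(-1/1287) = -7/9 ≈ -0.77778)
(2761 + p)/(-4006 + k) = (2761 - 7/9)/(-4006 - 411) = (24842/9)/(-4417) = (24842/9)*(-1/4417) = -24842/39753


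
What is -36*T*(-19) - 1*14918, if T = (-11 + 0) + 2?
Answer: -21074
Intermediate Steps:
T = -9 (T = -11 + 2 = -9)
-36*T*(-19) - 1*14918 = -36*(-9)*(-19) - 1*14918 = 324*(-19) - 14918 = -6156 - 14918 = -21074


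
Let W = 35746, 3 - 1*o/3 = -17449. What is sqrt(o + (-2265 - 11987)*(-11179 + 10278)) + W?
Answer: 35746 + 4*sqrt(805838) ≈ 39337.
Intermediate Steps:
o = 52356 (o = 9 - 3*(-17449) = 9 + 52347 = 52356)
sqrt(o + (-2265 - 11987)*(-11179 + 10278)) + W = sqrt(52356 + (-2265 - 11987)*(-11179 + 10278)) + 35746 = sqrt(52356 - 14252*(-901)) + 35746 = sqrt(52356 + 12841052) + 35746 = sqrt(12893408) + 35746 = 4*sqrt(805838) + 35746 = 35746 + 4*sqrt(805838)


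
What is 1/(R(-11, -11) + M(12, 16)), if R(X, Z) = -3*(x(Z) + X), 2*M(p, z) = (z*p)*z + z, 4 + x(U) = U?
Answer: 1/1622 ≈ 0.00061652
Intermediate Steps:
x(U) = -4 + U
M(p, z) = z/2 + p*z²/2 (M(p, z) = ((z*p)*z + z)/2 = ((p*z)*z + z)/2 = (p*z² + z)/2 = (z + p*z²)/2 = z/2 + p*z²/2)
R(X, Z) = 12 - 3*X - 3*Z (R(X, Z) = -3*((-4 + Z) + X) = -3*(-4 + X + Z) = 12 - 3*X - 3*Z)
1/(R(-11, -11) + M(12, 16)) = 1/((12 - 3*(-11) - 3*(-11)) + (½)*16*(1 + 12*16)) = 1/((12 + 33 + 33) + (½)*16*(1 + 192)) = 1/(78 + (½)*16*193) = 1/(78 + 1544) = 1/1622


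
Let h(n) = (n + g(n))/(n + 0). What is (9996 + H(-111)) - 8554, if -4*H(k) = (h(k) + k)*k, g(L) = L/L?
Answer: -6443/4 ≈ -1610.8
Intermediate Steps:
g(L) = 1
h(n) = (1 + n)/n (h(n) = (n + 1)/(n + 0) = (1 + n)/n)
H(k) = -k*(k + (1 + k)/k)/4 (H(k) = -((1 + k)/k + k)*k/4 = -(k + (1 + k)/k)*k/4 = -k*(k + (1 + k)/k)/4)
(9996 + H(-111)) - 8554 = (9996 + (-¼ - ¼*(-111) - ¼*(-111)²)) - 8554 = (9996 + (-¼ + 111/4 - ¼*12321)) - 8554 = (9996 + (-¼ + 111/4 - 12321/4)) - 8554 = (9996 - 12211/4) - 8554 = 27773/4 - 8554 = -6443/4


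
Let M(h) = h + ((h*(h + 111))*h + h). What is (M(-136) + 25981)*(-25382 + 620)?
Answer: 10813342542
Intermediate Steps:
M(h) = 2*h + h**2*(111 + h) (M(h) = h + ((h*(111 + h))*h + h) = h + (h**2*(111 + h) + h) = h + (h + h**2*(111 + h)) = 2*h + h**2*(111 + h))
(M(-136) + 25981)*(-25382 + 620) = (-136*(2 + (-136)**2 + 111*(-136)) + 25981)*(-25382 + 620) = (-136*(2 + 18496 - 15096) + 25981)*(-24762) = (-136*3402 + 25981)*(-24762) = (-462672 + 25981)*(-24762) = -436691*(-24762) = 10813342542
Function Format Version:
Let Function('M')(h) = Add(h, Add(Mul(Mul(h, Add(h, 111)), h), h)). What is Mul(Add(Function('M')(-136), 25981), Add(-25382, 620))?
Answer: 10813342542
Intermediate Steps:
Function('M')(h) = Add(Mul(2, h), Mul(Pow(h, 2), Add(111, h))) (Function('M')(h) = Add(h, Add(Mul(Mul(h, Add(111, h)), h), h)) = Add(h, Add(Mul(Pow(h, 2), Add(111, h)), h)) = Add(h, Add(h, Mul(Pow(h, 2), Add(111, h)))) = Add(Mul(2, h), Mul(Pow(h, 2), Add(111, h))))
Mul(Add(Function('M')(-136), 25981), Add(-25382, 620)) = Mul(Add(Mul(-136, Add(2, Pow(-136, 2), Mul(111, -136))), 25981), Add(-25382, 620)) = Mul(Add(Mul(-136, Add(2, 18496, -15096)), 25981), -24762) = Mul(Add(Mul(-136, 3402), 25981), -24762) = Mul(Add(-462672, 25981), -24762) = Mul(-436691, -24762) = 10813342542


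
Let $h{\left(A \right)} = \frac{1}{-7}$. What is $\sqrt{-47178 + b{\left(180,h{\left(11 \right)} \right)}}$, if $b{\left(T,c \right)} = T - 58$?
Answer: $4 i \sqrt{2941} \approx 216.92 i$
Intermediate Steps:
$h{\left(A \right)} = - \frac{1}{7}$
$b{\left(T,c \right)} = -58 + T$ ($b{\left(T,c \right)} = T - 58 = -58 + T$)
$\sqrt{-47178 + b{\left(180,h{\left(11 \right)} \right)}} = \sqrt{-47178 + \left(-58 + 180\right)} = \sqrt{-47178 + 122} = \sqrt{-47056} = 4 i \sqrt{2941}$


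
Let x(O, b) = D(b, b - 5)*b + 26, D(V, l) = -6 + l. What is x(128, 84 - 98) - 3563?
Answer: -3187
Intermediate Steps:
x(O, b) = 26 + b*(-11 + b) (x(O, b) = (-6 + (b - 5))*b + 26 = (-6 + (-5 + b))*b + 26 = (-11 + b)*b + 26 = b*(-11 + b) + 26 = 26 + b*(-11 + b))
x(128, 84 - 98) - 3563 = (26 + (84 - 98)*(-11 + (84 - 98))) - 3563 = (26 - 14*(-11 - 14)) - 3563 = (26 - 14*(-25)) - 3563 = (26 + 350) - 3563 = 376 - 3563 = -3187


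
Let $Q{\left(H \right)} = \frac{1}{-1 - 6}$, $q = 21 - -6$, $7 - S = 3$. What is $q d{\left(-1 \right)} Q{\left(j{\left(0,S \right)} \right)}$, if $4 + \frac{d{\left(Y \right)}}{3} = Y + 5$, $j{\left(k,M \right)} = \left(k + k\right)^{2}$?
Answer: $0$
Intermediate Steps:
$S = 4$ ($S = 7 - 3 = 4$)
$q = 27$ ($q = 21 + 6 = 27$)
$j{\left(k,M \right)} = 4 k^{2}$ ($j{\left(k,M \right)} = \left(2 k\right)^{2} = 4 k^{2}$)
$Q{\left(H \right)} = - \frac{1}{7}$ ($Q{\left(H \right)} = \frac{1}{-7} = - \frac{1}{7}$)
$d{\left(Y \right)} = 3 + 3 Y$ ($d{\left(Y \right)} = -12 + 3 \left(Y + 5\right) = -12 + 3 \left(5 + Y\right) = -12 + \left(15 + 3 Y\right) = 3 + 3 Y$)
$q d{\left(-1 \right)} Q{\left(j{\left(0,S \right)} \right)} = 27 \left(3 + 3 \left(-1\right)\right) \left(- \frac{1}{7}\right) = 27 \left(3 - 3\right) \left(- \frac{1}{7}\right) = 27 \cdot 0 \left(- \frac{1}{7}\right) = 0 \left(- \frac{1}{7}\right) = 0$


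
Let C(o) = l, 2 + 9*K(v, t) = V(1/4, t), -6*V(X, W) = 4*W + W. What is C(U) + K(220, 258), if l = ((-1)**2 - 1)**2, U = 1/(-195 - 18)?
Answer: -217/9 ≈ -24.111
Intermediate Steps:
U = -1/213 (U = 1/(-213) = -1/213 ≈ -0.0046948)
l = 0 (l = (1 - 1)**2 = 0**2 = 0)
V(X, W) = -5*W/6 (V(X, W) = -(4*W + W)/6 = -5*W/6)
K(v, t) = -2/9 - 5*t/54 (K(v, t) = -2/9 + (-5*t/6)/9 = -2/9 - 5*t/54)
C(o) = 0
C(U) + K(220, 258) = 0 + (-2/9 - 5/54*258) = 0 + (-2/9 - 215/9) = 0 - 217/9 = -217/9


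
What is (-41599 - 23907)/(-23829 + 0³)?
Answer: 65506/23829 ≈ 2.7490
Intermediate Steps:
(-41599 - 23907)/(-23829 + 0³) = -65506/(-23829 + 0) = -65506/(-23829) = -65506*(-1/23829) = 65506/23829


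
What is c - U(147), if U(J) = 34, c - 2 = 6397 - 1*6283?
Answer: 82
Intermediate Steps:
c = 116 (c = 2 + (6397 - 1*6283) = 2 + (6397 - 6283) = 2 + 114 = 116)
c - U(147) = 116 - 1*34 = 116 - 34 = 82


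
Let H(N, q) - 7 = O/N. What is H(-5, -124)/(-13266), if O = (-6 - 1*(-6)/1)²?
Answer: -7/13266 ≈ -0.00052767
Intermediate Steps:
O = 0 (O = (-6 + 6*1)² = (-6 + 6)² = 0² = 0)
H(N, q) = 7 (H(N, q) = 7 + 0/N = 7 + 0 = 7)
H(-5, -124)/(-13266) = 7/(-13266) = 7*(-1/13266) = -7/13266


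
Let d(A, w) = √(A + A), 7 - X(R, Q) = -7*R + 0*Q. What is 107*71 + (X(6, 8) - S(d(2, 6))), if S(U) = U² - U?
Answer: 7644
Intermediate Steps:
X(R, Q) = 7 + 7*R (X(R, Q) = 7 - (-7*R + 0*Q) = 7 - (-7*R + 0) = 7 - (-7)*R = 7 + 7*R)
d(A, w) = √2*√A (d(A, w) = √(2*A) = √2*√A)
107*71 + (X(6, 8) - S(d(2, 6))) = 107*71 + ((7 + 7*6) - √2*√2*(-1 + √2*√2)) = 7597 + ((7 + 42) - 2*(-1 + 2)) = 7597 + (49 - 2) = 7597 + 47 = 7644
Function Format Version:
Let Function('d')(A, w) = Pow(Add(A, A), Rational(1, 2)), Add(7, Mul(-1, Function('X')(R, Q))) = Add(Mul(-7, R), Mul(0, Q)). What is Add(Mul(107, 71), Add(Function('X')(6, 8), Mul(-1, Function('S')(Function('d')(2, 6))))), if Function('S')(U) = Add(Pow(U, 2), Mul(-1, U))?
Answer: 7644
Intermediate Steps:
Function('X')(R, Q) = Add(7, Mul(7, R)) (Function('X')(R, Q) = Add(7, Mul(-1, Add(Mul(-7, R), Mul(0, Q)))) = Add(7, Mul(-1, Add(Mul(-7, R), 0))) = Add(7, Mul(-1, Mul(-7, R))) = Add(7, Mul(7, R)))
Function('d')(A, w) = Mul(Pow(2, Rational(1, 2)), Pow(A, Rational(1, 2))) (Function('d')(A, w) = Pow(Mul(2, A), Rational(1, 2)) = Mul(Pow(2, Rational(1, 2)), Pow(A, Rational(1, 2))))
Add(Mul(107, 71), Add(Function('X')(6, 8), Mul(-1, Function('S')(Function('d')(2, 6))))) = Add(Mul(107, 71), Add(Add(7, Mul(7, 6)), Mul(-1, Mul(Mul(Pow(2, Rational(1, 2)), Pow(2, Rational(1, 2))), Add(-1, Mul(Pow(2, Rational(1, 2)), Pow(2, Rational(1, 2)))))))) = Add(7597, Add(Add(7, 42), Mul(-1, Mul(2, Add(-1, 2))))) = Add(7597, Add(49, Mul(-1, Mul(2, 1)))) = Add(7597, Add(49, Mul(-1, 2))) = Add(7597, Add(49, -2)) = Add(7597, 47) = 7644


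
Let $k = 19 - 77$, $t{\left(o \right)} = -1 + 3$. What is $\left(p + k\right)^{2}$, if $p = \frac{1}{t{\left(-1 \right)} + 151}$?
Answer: $\frac{78730129}{23409} \approx 3363.2$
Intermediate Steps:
$t{\left(o \right)} = 2$
$p = \frac{1}{153}$ ($p = \frac{1}{2 + 151} = \frac{1}{153} \approx 0.0065359$)
$k = -58$
$\left(p + k\right)^{2} = \left(\frac{1}{153} - 58\right)^{2} = \left(- \frac{8873}{153}\right)^{2} = \frac{78730129}{23409}$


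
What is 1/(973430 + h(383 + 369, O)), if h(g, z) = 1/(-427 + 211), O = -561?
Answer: 216/210260879 ≈ 1.0273e-6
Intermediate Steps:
h(g, z) = -1/216 (h(g, z) = 1/(-216) = -1/216)
1/(973430 + h(383 + 369, O)) = 1/(973430 - 1/216) = 1/(210260879/216) = 216/210260879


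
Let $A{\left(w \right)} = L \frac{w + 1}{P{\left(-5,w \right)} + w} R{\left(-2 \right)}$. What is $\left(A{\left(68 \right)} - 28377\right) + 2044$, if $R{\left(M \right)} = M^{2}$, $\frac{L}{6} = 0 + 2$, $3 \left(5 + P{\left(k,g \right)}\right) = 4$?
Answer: $- \frac{5072333}{193} \approx -26282.0$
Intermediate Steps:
$P{\left(k,g \right)} = - \frac{11}{3}$ ($P{\left(k,g \right)} = -5 + \frac{1}{3} \cdot 4 = -5 + \frac{4}{3} = - \frac{11}{3}$)
$L = 12$ ($L = 6 \left(0 + 2\right) = 6 \cdot 2 = 12$)
$A{\left(w \right)} = \frac{48 \left(1 + w\right)}{- \frac{11}{3} + w}$ ($A{\left(w \right)} = 12 \frac{w + 1}{- \frac{11}{3} + w} \left(-2\right)^{2} = 12 \frac{1 + w}{- \frac{11}{3} + w} 4 = \frac{12 \left(1 + w\right)}{- \frac{11}{3} + w} 4 = \frac{48 \left(1 + w\right)}{- \frac{11}{3} + w}$)
$\left(A{\left(68 \right)} - 28377\right) + 2044 = \left(\frac{144 \left(1 + 68\right)}{-11 + 3 \cdot 68} - 28377\right) + 2044 = \left(144 \frac{1}{-11 + 204} \cdot 69 - 28377\right) + 2044 = \left(144 \cdot \frac{1}{193} \cdot 69 - 28377\right) + 2044 = \left(\frac{9936}{193} - 28377\right) + 2044 = - \frac{5466825}{193} + 2044 = - \frac{5072333}{193}$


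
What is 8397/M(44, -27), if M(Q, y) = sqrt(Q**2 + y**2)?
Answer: 8397*sqrt(2665)/2665 ≈ 162.66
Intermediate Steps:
8397/M(44, -27) = 8397/(sqrt(44**2 + (-27)**2)) = 8397/(sqrt(1936 + 729)) = 8397/(sqrt(2665)) = 8397*(sqrt(2665)/2665) = 8397*sqrt(2665)/2665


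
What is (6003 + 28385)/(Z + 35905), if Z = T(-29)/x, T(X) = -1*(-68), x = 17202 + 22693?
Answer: 1371909260/1432430043 ≈ 0.95775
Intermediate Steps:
x = 39895
T(X) = 68
Z = 68/39895 ≈ 0.0017045
(6003 + 28385)/(Z + 35905) = (6003 + 28385)/(68/39895 + 35905) = 34388/(1432430043/39895) = 34388*(39895/1432430043) = 1371909260/1432430043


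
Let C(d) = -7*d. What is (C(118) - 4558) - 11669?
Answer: -17053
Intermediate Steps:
(C(118) - 4558) - 11669 = (-7*118 - 4558) - 11669 = (-826 - 4558) - 11669 = -5384 - 11669 = -17053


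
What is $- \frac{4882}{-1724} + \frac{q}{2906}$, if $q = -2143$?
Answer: $\frac{1311570}{626243} \approx 2.0943$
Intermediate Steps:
$- \frac{4882}{-1724} + \frac{q}{2906} = - \frac{4882}{-1724} - \frac{2143}{2906} = \left(-4882\right) \left(- \frac{1}{1724}\right) - \frac{2143}{2906} = \frac{2441}{862} - \frac{2143}{2906} = \frac{1311570}{626243}$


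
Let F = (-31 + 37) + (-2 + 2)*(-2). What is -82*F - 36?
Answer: -528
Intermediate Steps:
F = 6 (F = 6 + 0*(-2) = 6 + 0 = 6)
-82*F - 36 = -82*6 - 36 = -492 - 36 = -528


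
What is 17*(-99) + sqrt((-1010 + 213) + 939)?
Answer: -1683 + sqrt(142) ≈ -1671.1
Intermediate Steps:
17*(-99) + sqrt((-1010 + 213) + 939) = -1683 + sqrt(-797 + 939) = -1683 + sqrt(142)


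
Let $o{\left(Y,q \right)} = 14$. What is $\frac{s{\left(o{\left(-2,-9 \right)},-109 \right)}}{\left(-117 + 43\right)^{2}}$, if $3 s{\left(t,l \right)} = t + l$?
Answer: $- \frac{95}{16428} \approx -0.0057828$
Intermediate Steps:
$s{\left(t,l \right)} = \frac{l}{3} + \frac{t}{3}$ ($s{\left(t,l \right)} = \frac{t + l}{3} = \frac{l + t}{3} = \frac{l}{3} + \frac{t}{3}$)
$\frac{s{\left(o{\left(-2,-9 \right)},-109 \right)}}{\left(-117 + 43\right)^{2}} = \frac{\frac{1}{3} \left(-109\right) + \frac{1}{3} \cdot 14}{\left(-117 + 43\right)^{2}} = \frac{- \frac{109}{3} + \frac{14}{3}}{\left(-74\right)^{2}} = - \frac{95}{3 \cdot 5476} = \left(- \frac{95}{3}\right) \frac{1}{5476} = - \frac{95}{16428}$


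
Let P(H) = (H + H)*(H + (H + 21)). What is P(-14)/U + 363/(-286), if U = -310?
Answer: -7663/4030 ≈ -1.9015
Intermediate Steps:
P(H) = 2*H*(21 + 2*H) (P(H) = (2*H)*(H + (21 + H)) = (2*H)*(21 + 2*H) = 2*H*(21 + 2*H))
P(-14)/U + 363/(-286) = (2*(-14)*(21 + 2*(-14)))/(-310) + 363/(-286) = (2*(-14)*(21 - 28))*(-1/310) + 363*(-1/286) = (2*(-14)*(-7))*(-1/310) - 33/26 = 196*(-1/310) - 33/26 = -98/155 - 33/26 = -7663/4030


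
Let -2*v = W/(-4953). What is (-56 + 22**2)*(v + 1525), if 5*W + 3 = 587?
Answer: 16164240476/24765 ≈ 6.5271e+5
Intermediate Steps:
W = 584/5 (W = -3/5 + (1/5)*587 = -3/5 + 587/5 = 584/5 ≈ 116.80)
v = 292/24765 (v = -292/(5*(-4953)) = -292*(-1)/(5*4953) = -1/2*(-584/24765) = 292/24765 ≈ 0.011791)
(-56 + 22**2)*(v + 1525) = (-56 + 22**2)*(292/24765 + 1525) = (-56 + 484)*(37766917/24765) = 428*(37766917/24765) = 16164240476/24765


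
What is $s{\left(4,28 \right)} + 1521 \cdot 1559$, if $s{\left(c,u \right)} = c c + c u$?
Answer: $2371367$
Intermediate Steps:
$s{\left(c,u \right)} = c^{2} + c u$
$s{\left(4,28 \right)} + 1521 \cdot 1559 = 4 \left(4 + 28\right) + 1521 \cdot 1559 = 4 \cdot 32 + 2371239 = 128 + 2371239 = 2371367$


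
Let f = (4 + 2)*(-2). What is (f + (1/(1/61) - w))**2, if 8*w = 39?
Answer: 124609/64 ≈ 1947.0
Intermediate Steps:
w = 39/8 (w = (1/8)*39 = 39/8 ≈ 4.8750)
f = -12 (f = 6*(-2) = -12)
(f + (1/(1/61) - w))**2 = (-12 + (1/(1/61) - 1*39/8))**2 = (-12 + (1/(1/61) - 39/8))**2 = (-12 + (61 - 39/8))**2 = (-12 + 449/8)**2 = (353/8)**2 = 124609/64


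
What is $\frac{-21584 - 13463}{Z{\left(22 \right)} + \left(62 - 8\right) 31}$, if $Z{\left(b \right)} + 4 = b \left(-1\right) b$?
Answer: $- \frac{35047}{1186} \approx -29.551$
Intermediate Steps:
$Z{\left(b \right)} = -4 - b^{2}$ ($Z{\left(b \right)} = -4 + b \left(-1\right) b = -4 + - b b = -4 - b^{2}$)
$\frac{-21584 - 13463}{Z{\left(22 \right)} + \left(62 - 8\right) 31} = \frac{-21584 - 13463}{\left(-4 - 22^{2}\right) + \left(62 - 8\right) 31} = - \frac{35047}{\left(-4 - 484\right) + 54 \cdot 31} = - \frac{35047}{\left(-4 - 484\right) + 1674} = - \frac{35047}{-488 + 1674} = - \frac{35047}{1186}$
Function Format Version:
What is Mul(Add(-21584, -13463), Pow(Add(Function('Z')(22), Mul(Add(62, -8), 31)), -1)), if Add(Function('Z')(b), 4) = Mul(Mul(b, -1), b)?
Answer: Rational(-35047, 1186) ≈ -29.551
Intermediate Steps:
Function('Z')(b) = Add(-4, Mul(-1, Pow(b, 2))) (Function('Z')(b) = Add(-4, Mul(Mul(b, -1), b)) = Add(-4, Mul(Mul(-1, b), b)) = Add(-4, Mul(-1, Pow(b, 2))))
Mul(Add(-21584, -13463), Pow(Add(Function('Z')(22), Mul(Add(62, -8), 31)), -1)) = Mul(Add(-21584, -13463), Pow(Add(Add(-4, Mul(-1, Pow(22, 2))), Mul(Add(62, -8), 31)), -1)) = Mul(-35047, Pow(Add(Add(-4, Mul(-1, 484)), Mul(54, 31)), -1)) = Mul(-35047, Pow(Add(Add(-4, -484), 1674), -1)) = Mul(-35047, Pow(Add(-488, 1674), -1)) = Mul(-35047, Pow(1186, -1)) = Mul(-35047, Rational(1, 1186)) = Rational(-35047, 1186)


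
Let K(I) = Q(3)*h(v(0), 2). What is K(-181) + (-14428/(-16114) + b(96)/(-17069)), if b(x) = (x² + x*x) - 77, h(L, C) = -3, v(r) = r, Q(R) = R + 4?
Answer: -2912774062/137524933 ≈ -21.180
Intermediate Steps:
Q(R) = 4 + R
K(I) = -21 (K(I) = (4 + 3)*(-3) = 7*(-3) = -21)
b(x) = -77 + 2*x² (b(x) = (x² + x²) - 77 = 2*x² - 77 = -77 + 2*x²)
K(-181) + (-14428/(-16114) + b(96)/(-17069)) = -21 + (-14428/(-16114) + (-77 + 2*96²)/(-17069)) = -21 + (-14428*(-1/16114) + (-77 + 2*9216)*(-1/17069)) = -21 + (7214/8057 + (-77 + 18432)*(-1/17069)) = -21 + (7214/8057 + 18355*(-1/17069)) = -21 + (7214/8057 - 18355/17069) = -21 - 24750469/137524933 = -2912774062/137524933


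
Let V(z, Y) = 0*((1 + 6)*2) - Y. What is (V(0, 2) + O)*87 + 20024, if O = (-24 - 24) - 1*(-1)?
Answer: 15761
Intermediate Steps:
O = -47 (O = -48 + 1 = -47)
V(z, Y) = -Y (V(z, Y) = 0*(7*2) - Y = 0*14 - Y = 0 - Y = -Y)
(V(0, 2) + O)*87 + 20024 = (-1*2 - 47)*87 + 20024 = (-2 - 47)*87 + 20024 = -49*87 + 20024 = -4263 + 20024 = 15761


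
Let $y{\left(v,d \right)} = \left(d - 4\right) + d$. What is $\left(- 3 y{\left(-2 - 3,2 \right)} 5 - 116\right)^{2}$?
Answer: $13456$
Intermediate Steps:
$y{\left(v,d \right)} = -4 + 2 d$ ($y{\left(v,d \right)} = \left(-4 + d\right) + d = -4 + 2 d$)
$\left(- 3 y{\left(-2 - 3,2 \right)} 5 - 116\right)^{2} = \left(- 3 \left(-4 + 2 \cdot 2\right) 5 - 116\right)^{2} = \left(- 3 \left(-4 + 4\right) 5 - 116\right)^{2} = \left(\left(-3\right) 0 \cdot 5 - 116\right)^{2} = \left(0 \cdot 5 - 116\right)^{2} = \left(0 - 116\right)^{2} = \left(-116\right)^{2} = 13456$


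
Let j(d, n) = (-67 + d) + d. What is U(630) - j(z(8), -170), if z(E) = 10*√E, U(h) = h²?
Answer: 396967 - 40*√2 ≈ 3.9691e+5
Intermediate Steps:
j(d, n) = -67 + 2*d
U(630) - j(z(8), -170) = 630² - (-67 + 2*(10*√8)) = 396900 - (-67 + 2*(10*(2*√2))) = 396900 - (-67 + 2*(20*√2)) = 396900 - (-67 + 40*√2) = 396900 + (67 - 40*√2) = 396967 - 40*√2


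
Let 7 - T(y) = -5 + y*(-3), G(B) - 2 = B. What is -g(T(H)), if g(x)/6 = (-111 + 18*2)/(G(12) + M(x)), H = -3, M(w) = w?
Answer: 450/17 ≈ 26.471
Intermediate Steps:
G(B) = 2 + B
T(y) = 12 + 3*y (T(y) = 7 - (-5 + y*(-3)) = 7 - (-5 - 3*y) = 7 + (5 + 3*y) = 12 + 3*y)
g(x) = -450/(14 + x) (g(x) = 6*((-111 + 18*2)/((2 + 12) + x)) = 6*((-111 + 36)/(14 + x)) = 6*(-75/(14 + x)) = -450/(14 + x))
-g(T(H)) = -(-450)/(14 + (12 + 3*(-3))) = -(-450)/(14 + (12 - 9)) = -(-450)/(14 + 3) = -(-450)/17 = -1*(-450/17) = 450/17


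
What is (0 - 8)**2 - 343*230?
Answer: -78826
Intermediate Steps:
(0 - 8)**2 - 343*230 = (-8)**2 - 78890 = 64 - 78890 = -78826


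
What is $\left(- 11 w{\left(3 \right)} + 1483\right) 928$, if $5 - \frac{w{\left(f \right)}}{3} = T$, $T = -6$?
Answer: $1039360$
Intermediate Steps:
$w{\left(f \right)} = 33$ ($w{\left(f \right)} = 15 - -18 = 15 + 18 = 33$)
$\left(- 11 w{\left(3 \right)} + 1483\right) 928 = \left(\left(-11\right) 33 + 1483\right) 928 = \left(-363 + 1483\right) 928 = 1120 \cdot 928 = 1039360$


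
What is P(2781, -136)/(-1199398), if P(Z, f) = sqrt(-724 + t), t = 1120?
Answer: -3*sqrt(11)/599699 ≈ -1.6591e-5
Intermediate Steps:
P(Z, f) = 6*sqrt(11) (P(Z, f) = sqrt(-724 + 1120) = sqrt(396) = 6*sqrt(11))
P(2781, -136)/(-1199398) = (6*sqrt(11))/(-1199398) = (6*sqrt(11))*(-1/1199398) = -3*sqrt(11)/599699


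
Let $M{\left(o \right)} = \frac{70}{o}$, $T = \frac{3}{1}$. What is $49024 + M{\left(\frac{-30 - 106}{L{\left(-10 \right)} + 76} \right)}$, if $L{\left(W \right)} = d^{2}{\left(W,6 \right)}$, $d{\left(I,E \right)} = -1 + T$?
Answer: $\frac{832708}{17} \approx 48983.0$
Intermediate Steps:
$T = 3$ ($T = 3 \cdot 1 = 3$)
$d{\left(I,E \right)} = 2$ ($d{\left(I,E \right)} = -1 + 3 = 2$)
$L{\left(W \right)} = 4$ ($L{\left(W \right)} = 2^{2} = 4$)
$49024 + M{\left(\frac{-30 - 106}{L{\left(-10 \right)} + 76} \right)} = 49024 + \frac{70}{\left(-30 - 106\right) \frac{1}{4 + 76}} = 49024 + \frac{70}{\left(-136\right) \frac{1}{80}} = 49024 + \frac{70}{- \frac{17}{10}} = 49024 + 70 \left(- \frac{10}{17}\right) = 49024 - \frac{700}{17} = \frac{832708}{17}$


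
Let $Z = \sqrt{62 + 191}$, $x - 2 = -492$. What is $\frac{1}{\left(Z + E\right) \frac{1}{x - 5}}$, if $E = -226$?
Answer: $\frac{12430}{5647} + \frac{55 \sqrt{253}}{5647} \approx 2.3561$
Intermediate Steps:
$x = -490$ ($x = 2 - 492 = -490$)
$Z = \sqrt{253} \approx 15.906$
$\frac{1}{\left(Z + E\right) \frac{1}{x - 5}} = \frac{1}{\left(\sqrt{253} - 226\right) \frac{1}{-490 - 5}} = \frac{1}{\left(-226 + \sqrt{253}\right) \frac{1}{-495}} = \frac{1}{\left(-226 + \sqrt{253}\right) \left(- \frac{1}{495}\right)} = \frac{1}{\frac{226}{495} - \frac{\sqrt{253}}{495}}$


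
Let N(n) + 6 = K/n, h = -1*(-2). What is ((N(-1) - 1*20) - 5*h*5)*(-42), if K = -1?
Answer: 3150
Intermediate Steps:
h = 2
N(n) = -6 - 1/n
((N(-1) - 1*20) - 5*h*5)*(-42) = (((-6 - 1/(-1)) - 1*20) - 5*2*5)*(-42) = (((-6 - 1*(-1)) - 20) - 10*5)*(-42) = (((-6 + 1) - 20) - 50)*(-42) = ((-5 - 20) - 50)*(-42) = (-25 - 50)*(-42) = -75*(-42) = 3150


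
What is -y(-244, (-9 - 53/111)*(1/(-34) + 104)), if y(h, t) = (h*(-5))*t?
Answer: 2268480200/1887 ≈ 1.2022e+6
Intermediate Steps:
y(h, t) = -5*h*t (y(h, t) = (-5*h)*t = -5*h*t)
-y(-244, (-9 - 53/111)*(1/(-34) + 104)) = -(-5)*(-244)*(-9 - 53/111)*(1/(-34) + 104) = -(-5)*(-244)*(-9 - 53*1/111)*(-1/34 + 104) = -(-5)*(-244)*(-9 - 53/111)*(3535/34) = -(-5)*(-244)*(-1052/111*3535/34) = -(-5)*(-244)*(-1859410)/1887 = -1*(-2268480200/1887) = 2268480200/1887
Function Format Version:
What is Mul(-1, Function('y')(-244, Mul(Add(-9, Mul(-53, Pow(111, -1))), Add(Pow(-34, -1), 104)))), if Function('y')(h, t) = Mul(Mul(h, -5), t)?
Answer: Rational(2268480200, 1887) ≈ 1.2022e+6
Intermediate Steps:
Function('y')(h, t) = Mul(-5, h, t) (Function('y')(h, t) = Mul(Mul(-5, h), t) = Mul(-5, h, t))
Mul(-1, Function('y')(-244, Mul(Add(-9, Mul(-53, Pow(111, -1))), Add(Pow(-34, -1), 104)))) = Mul(-1, Mul(-5, -244, Mul(Add(-9, Mul(-53, Pow(111, -1))), Add(Pow(-34, -1), 104)))) = Mul(-1, Mul(-5, -244, Mul(Add(-9, Mul(-53, Rational(1, 111))), Add(Rational(-1, 34), 104)))) = Mul(-1, Mul(-5, -244, Mul(Add(-9, Rational(-53, 111)), Rational(3535, 34)))) = Mul(-1, Mul(-5, -244, Mul(Rational(-1052, 111), Rational(3535, 34)))) = Mul(-1, Mul(-5, -244, Rational(-1859410, 1887))) = Mul(-1, Rational(-2268480200, 1887)) = Rational(2268480200, 1887)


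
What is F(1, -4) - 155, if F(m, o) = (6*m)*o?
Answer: -179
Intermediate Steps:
F(m, o) = 6*m*o
F(1, -4) - 155 = 6*1*(-4) - 155 = -24 - 155 = -179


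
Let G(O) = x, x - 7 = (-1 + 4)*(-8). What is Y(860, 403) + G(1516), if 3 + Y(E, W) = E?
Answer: 840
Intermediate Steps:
x = -17 (x = 7 + (-1 + 4)*(-8) = 7 + 3*(-8) = 7 - 24 = -17)
Y(E, W) = -3 + E
G(O) = -17
Y(860, 403) + G(1516) = (-3 + 860) - 17 = 857 - 17 = 840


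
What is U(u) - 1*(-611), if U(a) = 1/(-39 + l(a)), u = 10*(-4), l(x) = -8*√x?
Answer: 2493452/4081 + 16*I*√10/4081 ≈ 610.99 + 0.012398*I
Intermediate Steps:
u = -40
U(a) = 1/(-39 - 8*√a)
U(u) - 1*(-611) = -1/(39 + 8*√(-40)) - 1*(-611) = -1/(39 + 8*(2*I*√10)) + 611 = -1/(39 + 16*I*√10) + 611 = 611 - 1/(39 + 16*I*√10)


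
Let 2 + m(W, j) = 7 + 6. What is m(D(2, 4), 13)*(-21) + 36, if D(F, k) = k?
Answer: -195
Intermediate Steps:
m(W, j) = 11 (m(W, j) = -2 + (7 + 6) = -2 + 13 = 11)
m(D(2, 4), 13)*(-21) + 36 = 11*(-21) + 36 = -231 + 36 = -195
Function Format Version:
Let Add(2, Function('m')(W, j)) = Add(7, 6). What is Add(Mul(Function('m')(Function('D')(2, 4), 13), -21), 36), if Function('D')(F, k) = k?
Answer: -195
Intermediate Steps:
Function('m')(W, j) = 11 (Function('m')(W, j) = Add(-2, Add(7, 6)) = Add(-2, 13) = 11)
Add(Mul(Function('m')(Function('D')(2, 4), 13), -21), 36) = Add(Mul(11, -21), 36) = Add(-231, 36) = -195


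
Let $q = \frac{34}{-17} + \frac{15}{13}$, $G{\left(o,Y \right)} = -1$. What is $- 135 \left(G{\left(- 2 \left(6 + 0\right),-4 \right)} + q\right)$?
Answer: $\frac{3240}{13} \approx 249.23$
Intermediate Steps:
$q = - \frac{11}{13}$ ($q = 34 \left(- \frac{1}{17}\right) + 15 \cdot \frac{1}{13} = -2 + \frac{15}{13} = - \frac{11}{13} \approx -0.84615$)
$- 135 \left(G{\left(- 2 \left(6 + 0\right),-4 \right)} + q\right) = - 135 \left(-1 - \frac{11}{13}\right) = \left(-135\right) \left(- \frac{24}{13}\right) = \frac{3240}{13}$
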